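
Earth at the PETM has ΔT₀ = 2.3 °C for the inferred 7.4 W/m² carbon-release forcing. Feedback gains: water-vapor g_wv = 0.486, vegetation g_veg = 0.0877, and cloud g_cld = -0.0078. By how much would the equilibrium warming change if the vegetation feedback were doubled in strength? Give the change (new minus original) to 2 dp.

1.34 °C

Original: g = 0.5659, ΔT = 2.3/(1−0.5659) = 5.2983 °C.
With doubled vegetation: g' = 0.6536, ΔT' = 2.3/(1−0.6536) = 6.6397 °C.
Change = 6.6397 − 5.2983 = 1.34 °C.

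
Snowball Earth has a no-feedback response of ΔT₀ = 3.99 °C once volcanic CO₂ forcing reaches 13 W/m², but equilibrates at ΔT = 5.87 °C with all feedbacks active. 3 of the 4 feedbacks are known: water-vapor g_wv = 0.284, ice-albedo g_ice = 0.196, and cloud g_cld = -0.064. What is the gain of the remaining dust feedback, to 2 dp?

-0.10

Amplification A = ΔT/ΔT₀ = 5.87/3.99 = 1.471.
Total gain g = 1 − 1/A = 1 − 1/1.471 = 0.3202.
Known gains sum to 0.284 + 0.196 − 0.064 = 0.416.
g_dust = 0.3202 − 0.416 = -0.10.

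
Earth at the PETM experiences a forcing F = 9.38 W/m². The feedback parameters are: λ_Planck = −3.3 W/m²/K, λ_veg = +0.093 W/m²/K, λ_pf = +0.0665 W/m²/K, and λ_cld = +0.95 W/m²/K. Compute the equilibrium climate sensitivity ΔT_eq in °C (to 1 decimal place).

4.3 °C

Net feedback parameter λ = (−3.3) + (+0.093) + (+0.0665) + (+0.95) = -2.1905 W/m²/K.
ΔT = −F/λ = −9.38/(-2.1905) = 4.3 °C.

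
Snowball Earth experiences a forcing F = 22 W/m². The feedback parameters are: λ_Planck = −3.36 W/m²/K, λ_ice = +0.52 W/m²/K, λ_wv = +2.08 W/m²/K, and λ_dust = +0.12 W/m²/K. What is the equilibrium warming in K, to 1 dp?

Net feedback parameter λ = (−3.36) + (+0.52) + (+2.08) + (+0.12) = -0.64 W/m²/K.
ΔT = −F/λ = −22/(-0.64) = 34.4 K.

34.4 K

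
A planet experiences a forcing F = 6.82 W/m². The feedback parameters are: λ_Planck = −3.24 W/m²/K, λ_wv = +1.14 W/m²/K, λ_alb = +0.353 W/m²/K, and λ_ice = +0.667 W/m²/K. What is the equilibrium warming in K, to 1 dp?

Net feedback parameter λ = (−3.24) + (+1.14) + (+0.353) + (+0.667) = -1.08 W/m²/K.
ΔT = −F/λ = −6.82/(-1.08) = 6.3 K.

6.3 K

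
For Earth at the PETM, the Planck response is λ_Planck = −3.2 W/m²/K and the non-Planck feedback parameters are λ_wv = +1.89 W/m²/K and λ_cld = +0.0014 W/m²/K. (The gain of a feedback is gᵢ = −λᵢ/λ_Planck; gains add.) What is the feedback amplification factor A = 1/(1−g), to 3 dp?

Convert to gains: g_wv = 1.89/3.2 = 0.5906; g_cld = 0.0014/3.2 = 0.000438.
Total gain g = 0.591038.
A = 1/(1 − 0.591038) = 2.445.

2.445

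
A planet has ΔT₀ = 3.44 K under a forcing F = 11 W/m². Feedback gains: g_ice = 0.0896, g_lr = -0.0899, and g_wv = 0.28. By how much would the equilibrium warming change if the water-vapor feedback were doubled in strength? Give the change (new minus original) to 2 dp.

Original: g = 0.2797, ΔT = 3.44/(1−0.2797) = 4.7758 K.
With doubled water-vapor: g' = 0.5597, ΔT' = 3.44/(1−0.5597) = 7.8129 K.
Change = 7.8129 − 4.7758 = 3.04 K.

3.04 K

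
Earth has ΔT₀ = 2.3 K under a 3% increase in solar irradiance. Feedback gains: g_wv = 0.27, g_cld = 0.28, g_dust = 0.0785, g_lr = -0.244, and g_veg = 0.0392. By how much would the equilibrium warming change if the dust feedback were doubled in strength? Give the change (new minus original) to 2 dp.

0.63 K

Original: g = 0.4237, ΔT = 2.3/(1−0.4237) = 3.9910 K.
With doubled dust: g' = 0.5022, ΔT' = 2.3/(1−0.5022) = 4.6203 K.
Change = 4.6203 − 3.9910 = 0.63 K.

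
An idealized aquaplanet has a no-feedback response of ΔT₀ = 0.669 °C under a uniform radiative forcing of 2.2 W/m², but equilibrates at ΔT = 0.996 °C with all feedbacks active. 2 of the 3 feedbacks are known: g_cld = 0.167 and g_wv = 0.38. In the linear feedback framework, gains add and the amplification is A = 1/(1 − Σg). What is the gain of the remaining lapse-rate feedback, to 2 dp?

Amplification A = ΔT/ΔT₀ = 0.996/0.669 = 1.489.
Total gain g = 1 − 1/A = 1 − 1/1.489 = 0.3284.
Known gains sum to 0.167 + 0.38 = 0.547.
g_lr = 0.3284 − 0.547 = -0.22.

-0.22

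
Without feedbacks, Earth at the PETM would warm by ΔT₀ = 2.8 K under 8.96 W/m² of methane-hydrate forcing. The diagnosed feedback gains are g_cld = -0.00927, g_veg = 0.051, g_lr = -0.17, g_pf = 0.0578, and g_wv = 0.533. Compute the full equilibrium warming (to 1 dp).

5.2 K

Total gain g = -0.00927 + 0.051 − 0.17 + 0.0578 + 0.533 = 0.46253.
Amplification A = 1/(1 − 0.46253) = 1.861.
ΔT = 2.8 × 1.861 = 5.2 K.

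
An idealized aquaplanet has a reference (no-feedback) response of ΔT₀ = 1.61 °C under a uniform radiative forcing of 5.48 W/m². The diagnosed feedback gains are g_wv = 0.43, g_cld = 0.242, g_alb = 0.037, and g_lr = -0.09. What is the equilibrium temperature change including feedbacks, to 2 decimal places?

4.23 °C

Total gain g = 0.43 + 0.242 + 0.037 − 0.09 = 0.619.
Amplification A = 1/(1 − 0.619) = 2.625.
ΔT = 1.61 × 2.625 = 4.23 °C.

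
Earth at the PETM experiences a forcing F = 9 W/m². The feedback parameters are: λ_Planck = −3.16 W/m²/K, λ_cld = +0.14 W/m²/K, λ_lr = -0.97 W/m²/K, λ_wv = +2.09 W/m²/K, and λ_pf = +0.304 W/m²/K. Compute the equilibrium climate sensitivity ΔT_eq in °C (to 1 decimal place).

5.6 °C

Net feedback parameter λ = (−3.16) + (+0.14) + (-0.97) + (+2.09) + (+0.304) = -1.596 W/m²/K.
ΔT = −F/λ = −9/(-1.596) = 5.6 °C.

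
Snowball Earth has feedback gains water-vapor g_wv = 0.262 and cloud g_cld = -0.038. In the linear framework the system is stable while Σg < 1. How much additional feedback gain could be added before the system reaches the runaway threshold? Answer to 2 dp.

Current total gain = 0.262 − 0.038 = 0.224.
Margin to runaway = 1 − 0.224 = 0.78.

0.78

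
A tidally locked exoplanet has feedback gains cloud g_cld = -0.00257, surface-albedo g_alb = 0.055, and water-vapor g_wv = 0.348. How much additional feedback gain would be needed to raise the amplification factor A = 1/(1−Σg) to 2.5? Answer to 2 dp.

0.20

Current total gain = 0.40043.
Target gain for A = 2.5: g* = 1 − 1/2.5 = 0.6.
Additional gain needed = 0.6 − 0.40043 = 0.20.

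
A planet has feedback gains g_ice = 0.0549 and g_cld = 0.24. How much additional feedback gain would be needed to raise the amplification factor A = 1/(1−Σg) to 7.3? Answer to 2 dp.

Current total gain = 0.2949.
Target gain for A = 7.3: g* = 1 − 1/7.3 = 0.863.
Additional gain needed = 0.863 − 0.2949 = 0.57.

0.57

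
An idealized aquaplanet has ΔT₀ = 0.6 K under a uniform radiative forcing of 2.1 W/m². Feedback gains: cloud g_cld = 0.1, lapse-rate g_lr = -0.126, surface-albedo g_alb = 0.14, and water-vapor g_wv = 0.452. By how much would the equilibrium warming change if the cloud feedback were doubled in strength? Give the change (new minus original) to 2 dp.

Original: g = 0.566, ΔT = 0.6/(1−0.566) = 1.3825 K.
With doubled cloud: g' = 0.666, ΔT' = 0.6/(1−0.666) = 1.7964 K.
Change = 1.7964 − 1.3825 = 0.41 K.

0.41 K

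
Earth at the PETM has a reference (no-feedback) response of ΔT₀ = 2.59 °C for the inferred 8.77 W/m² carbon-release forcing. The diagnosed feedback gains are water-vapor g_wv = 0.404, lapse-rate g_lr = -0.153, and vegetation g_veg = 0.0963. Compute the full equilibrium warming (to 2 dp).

Total gain g = 0.404 − 0.153 + 0.0963 = 0.3473.
Amplification A = 1/(1 − 0.3473) = 1.532.
ΔT = 2.59 × 1.532 = 3.97 °C.

3.97 °C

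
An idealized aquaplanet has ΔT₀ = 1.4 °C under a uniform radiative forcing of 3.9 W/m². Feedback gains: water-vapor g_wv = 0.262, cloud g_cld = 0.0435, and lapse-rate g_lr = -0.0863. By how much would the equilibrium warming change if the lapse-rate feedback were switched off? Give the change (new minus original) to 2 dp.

Original: g = 0.2192, ΔT = 1.4/(1−0.2192) = 1.7930 °C.
Without lapse-rate: g' = 0.3055, ΔT' = 1.4/(1−0.3055) = 2.0158 °C.
Change = 2.0158 − 1.7930 = 0.22 °C.

0.22 °C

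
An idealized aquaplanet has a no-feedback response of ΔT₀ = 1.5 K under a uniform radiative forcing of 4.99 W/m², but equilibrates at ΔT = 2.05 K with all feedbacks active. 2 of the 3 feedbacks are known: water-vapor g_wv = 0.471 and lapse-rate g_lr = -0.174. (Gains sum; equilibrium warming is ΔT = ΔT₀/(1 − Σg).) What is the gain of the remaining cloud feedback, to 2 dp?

Amplification A = ΔT/ΔT₀ = 2.05/1.5 = 1.367.
Total gain g = 1 − 1/A = 1 − 1/1.367 = 0.2685.
Known gains sum to 0.471 − 0.174 = 0.297.
g_cld = 0.2685 − 0.297 = -0.03.

-0.03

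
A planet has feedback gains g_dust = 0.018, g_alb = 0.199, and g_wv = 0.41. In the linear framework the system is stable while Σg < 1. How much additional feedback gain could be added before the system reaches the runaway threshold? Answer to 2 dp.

Current total gain = 0.018 + 0.199 + 0.41 = 0.627.
Margin to runaway = 1 − 0.627 = 0.37.

0.37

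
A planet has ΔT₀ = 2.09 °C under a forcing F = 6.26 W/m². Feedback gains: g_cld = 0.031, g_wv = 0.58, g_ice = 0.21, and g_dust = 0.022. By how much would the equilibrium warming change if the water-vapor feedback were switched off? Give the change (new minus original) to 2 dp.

-10.48 °C

Original: g = 0.843, ΔT = 2.09/(1−0.843) = 13.3121 °C.
Without water-vapor: g' = 0.263, ΔT' = 2.09/(1−0.263) = 2.8358 °C.
Change = 2.8358 − 13.3121 = -10.48 °C.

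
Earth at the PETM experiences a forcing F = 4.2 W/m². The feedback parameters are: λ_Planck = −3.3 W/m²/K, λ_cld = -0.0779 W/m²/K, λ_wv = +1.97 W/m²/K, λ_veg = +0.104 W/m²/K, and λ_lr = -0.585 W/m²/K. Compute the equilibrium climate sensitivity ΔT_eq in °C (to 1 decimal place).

Net feedback parameter λ = (−3.3) + (-0.0779) + (+1.97) + (+0.104) + (-0.585) = -1.8889 W/m²/K.
ΔT = −F/λ = −4.2/(-1.8889) = 2.2 °C.

2.2 °C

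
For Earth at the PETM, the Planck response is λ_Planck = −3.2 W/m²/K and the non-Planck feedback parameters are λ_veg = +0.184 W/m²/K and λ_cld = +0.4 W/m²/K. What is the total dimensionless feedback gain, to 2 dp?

0.18

Convert to gains: g_veg = 0.184/3.2 = 0.0575; g_cld = 0.4/3.2 = 0.125.
Total gain g = 0.1825.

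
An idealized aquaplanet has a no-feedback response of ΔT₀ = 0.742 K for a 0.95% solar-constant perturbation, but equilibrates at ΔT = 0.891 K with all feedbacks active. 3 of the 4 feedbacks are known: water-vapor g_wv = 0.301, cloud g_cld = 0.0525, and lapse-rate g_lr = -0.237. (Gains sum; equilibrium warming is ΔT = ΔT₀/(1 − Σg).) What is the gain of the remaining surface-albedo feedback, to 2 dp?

Amplification A = ΔT/ΔT₀ = 0.891/0.742 = 1.201.
Total gain g = 1 − 1/A = 1 − 1/1.201 = 0.1674.
Known gains sum to 0.301 + 0.0525 − 0.237 = 0.1165.
g_alb = 0.1674 − 0.1165 = 0.05.

0.05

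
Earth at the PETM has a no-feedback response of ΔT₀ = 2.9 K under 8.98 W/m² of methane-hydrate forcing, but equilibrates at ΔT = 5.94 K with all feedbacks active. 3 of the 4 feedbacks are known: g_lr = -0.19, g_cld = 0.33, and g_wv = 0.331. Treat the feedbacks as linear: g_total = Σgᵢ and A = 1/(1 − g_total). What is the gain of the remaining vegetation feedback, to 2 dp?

Amplification A = ΔT/ΔT₀ = 5.94/2.9 = 2.048.
Total gain g = 1 − 1/A = 1 − 1/2.048 = 0.5117.
Known gains sum to -0.19 + 0.33 + 0.331 = 0.471.
g_veg = 0.5117 − 0.471 = 0.04.

0.04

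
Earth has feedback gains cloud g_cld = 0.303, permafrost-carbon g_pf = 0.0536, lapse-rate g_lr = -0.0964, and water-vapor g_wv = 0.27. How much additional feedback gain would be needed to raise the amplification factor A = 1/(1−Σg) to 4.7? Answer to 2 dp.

0.26

Current total gain = 0.5302.
Target gain for A = 4.7: g* = 1 − 1/4.7 = 0.7872.
Additional gain needed = 0.7872 − 0.5302 = 0.26.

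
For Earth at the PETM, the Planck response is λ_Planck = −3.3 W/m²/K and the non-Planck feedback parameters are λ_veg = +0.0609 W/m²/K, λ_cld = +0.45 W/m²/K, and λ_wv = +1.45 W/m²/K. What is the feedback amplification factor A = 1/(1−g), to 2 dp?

2.46

Convert to gains: g_veg = 0.0609/3.3 = 0.01845; g_cld = 0.45/3.3 = 0.1364; g_wv = 1.45/3.3 = 0.4394.
Total gain g = 0.59425.
A = 1/(1 − 0.59425) = 2.46.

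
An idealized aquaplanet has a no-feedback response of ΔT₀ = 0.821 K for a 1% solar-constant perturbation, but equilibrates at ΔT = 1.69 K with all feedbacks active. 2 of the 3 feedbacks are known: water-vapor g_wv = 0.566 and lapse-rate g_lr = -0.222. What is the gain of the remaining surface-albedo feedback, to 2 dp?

Amplification A = ΔT/ΔT₀ = 1.69/0.821 = 2.058.
Total gain g = 1 − 1/A = 1 − 1/2.058 = 0.5141.
Known gains sum to 0.566 − 0.222 = 0.344.
g_alb = 0.5141 − 0.344 = 0.17.

0.17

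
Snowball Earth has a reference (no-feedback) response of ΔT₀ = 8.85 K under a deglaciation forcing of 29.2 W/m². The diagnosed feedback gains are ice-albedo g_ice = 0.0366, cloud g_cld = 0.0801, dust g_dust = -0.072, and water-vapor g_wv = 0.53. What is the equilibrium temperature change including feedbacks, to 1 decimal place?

Total gain g = 0.0366 + 0.0801 − 0.072 + 0.53 = 0.5747.
Amplification A = 1/(1 − 0.5747) = 2.351.
ΔT = 8.85 × 2.351 = 20.8 K.

20.8 K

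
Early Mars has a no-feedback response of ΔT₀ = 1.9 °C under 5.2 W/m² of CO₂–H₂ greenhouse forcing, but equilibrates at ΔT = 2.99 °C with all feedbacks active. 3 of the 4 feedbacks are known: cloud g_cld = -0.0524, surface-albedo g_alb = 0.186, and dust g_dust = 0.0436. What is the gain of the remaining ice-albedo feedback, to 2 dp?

Amplification A = ΔT/ΔT₀ = 2.99/1.9 = 1.574.
Total gain g = 1 − 1/A = 1 − 1/1.574 = 0.3647.
Known gains sum to -0.0524 + 0.186 + 0.0436 = 0.1772.
g_ice = 0.3647 − 0.1772 = 0.19.

0.19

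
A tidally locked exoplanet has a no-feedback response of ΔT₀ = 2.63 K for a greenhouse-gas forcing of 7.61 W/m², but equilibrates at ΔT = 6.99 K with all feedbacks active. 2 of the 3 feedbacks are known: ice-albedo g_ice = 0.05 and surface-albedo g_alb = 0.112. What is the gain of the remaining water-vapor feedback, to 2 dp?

Amplification A = ΔT/ΔT₀ = 6.99/2.63 = 2.658.
Total gain g = 1 − 1/A = 1 − 1/2.658 = 0.6238.
Known gains sum to 0.05 + 0.112 = 0.162.
g_wv = 0.6238 − 0.162 = 0.46.

0.46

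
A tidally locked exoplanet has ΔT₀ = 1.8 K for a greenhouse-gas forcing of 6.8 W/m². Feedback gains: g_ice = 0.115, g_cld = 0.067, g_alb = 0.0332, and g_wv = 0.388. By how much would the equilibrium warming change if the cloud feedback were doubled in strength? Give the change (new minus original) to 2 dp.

0.92 K

Original: g = 0.6032, ΔT = 1.8/(1−0.6032) = 4.5363 K.
With doubled cloud: g' = 0.6702, ΔT' = 1.8/(1−0.6702) = 5.4579 K.
Change = 5.4579 − 4.5363 = 0.92 K.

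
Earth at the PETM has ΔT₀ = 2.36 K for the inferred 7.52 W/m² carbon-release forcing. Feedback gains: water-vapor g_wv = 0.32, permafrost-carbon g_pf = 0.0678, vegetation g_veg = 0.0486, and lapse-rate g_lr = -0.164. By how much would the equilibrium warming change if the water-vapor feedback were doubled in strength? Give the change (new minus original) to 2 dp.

Original: g = 0.2724, ΔT = 2.36/(1−0.2724) = 3.2435 K.
With doubled water-vapor: g' = 0.5924, ΔT' = 2.36/(1−0.5924) = 5.7900 K.
Change = 5.7900 − 3.2435 = 2.55 K.

2.55 K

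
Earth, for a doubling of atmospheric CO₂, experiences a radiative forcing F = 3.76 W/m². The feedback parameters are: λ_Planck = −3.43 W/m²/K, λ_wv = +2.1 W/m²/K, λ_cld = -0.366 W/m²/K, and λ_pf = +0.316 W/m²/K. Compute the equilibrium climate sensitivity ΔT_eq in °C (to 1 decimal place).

Net feedback parameter λ = (−3.43) + (+2.1) + (-0.366) + (+0.316) = -1.38 W/m²/K.
ΔT = −F/λ = −3.76/(-1.38) = 2.7 °C.

2.7 °C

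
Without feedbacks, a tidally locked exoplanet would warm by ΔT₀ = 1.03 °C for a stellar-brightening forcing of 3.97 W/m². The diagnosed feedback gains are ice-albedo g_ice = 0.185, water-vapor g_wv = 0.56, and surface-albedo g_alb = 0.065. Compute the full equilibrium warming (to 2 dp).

5.42 °C

Total gain g = 0.185 + 0.56 + 0.065 = 0.81.
Amplification A = 1/(1 − 0.81) = 5.263.
ΔT = 1.03 × 5.263 = 5.42 °C.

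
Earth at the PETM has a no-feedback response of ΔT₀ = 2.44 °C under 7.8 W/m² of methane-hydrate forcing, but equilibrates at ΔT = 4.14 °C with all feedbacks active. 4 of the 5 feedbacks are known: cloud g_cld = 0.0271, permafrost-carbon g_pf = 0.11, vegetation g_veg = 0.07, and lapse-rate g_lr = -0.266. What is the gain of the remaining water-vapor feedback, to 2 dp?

0.47

Amplification A = ΔT/ΔT₀ = 4.14/2.44 = 1.697.
Total gain g = 1 − 1/A = 1 − 1/1.697 = 0.4107.
Known gains sum to 0.0271 + 0.11 + 0.07 − 0.266 = -0.0589.
g_wv = 0.4107 + 0.0589 = 0.47.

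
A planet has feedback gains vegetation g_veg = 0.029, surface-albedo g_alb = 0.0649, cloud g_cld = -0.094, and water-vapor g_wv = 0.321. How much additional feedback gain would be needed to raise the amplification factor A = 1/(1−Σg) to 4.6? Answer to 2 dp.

0.46

Current total gain = 0.3209.
Target gain for A = 4.6: g* = 1 − 1/4.6 = 0.7826.
Additional gain needed = 0.7826 − 0.3209 = 0.46.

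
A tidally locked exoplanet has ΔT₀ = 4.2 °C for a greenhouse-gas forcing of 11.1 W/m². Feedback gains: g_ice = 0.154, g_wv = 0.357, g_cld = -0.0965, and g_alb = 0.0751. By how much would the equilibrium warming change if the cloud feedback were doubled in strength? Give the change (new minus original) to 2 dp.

-1.31 °C

Original: g = 0.4896, ΔT = 4.2/(1−0.4896) = 8.2288 °C.
With doubled cloud: g' = 0.3931, ΔT' = 4.2/(1−0.3931) = 6.9204 °C.
Change = 6.9204 − 8.2288 = -1.31 °C.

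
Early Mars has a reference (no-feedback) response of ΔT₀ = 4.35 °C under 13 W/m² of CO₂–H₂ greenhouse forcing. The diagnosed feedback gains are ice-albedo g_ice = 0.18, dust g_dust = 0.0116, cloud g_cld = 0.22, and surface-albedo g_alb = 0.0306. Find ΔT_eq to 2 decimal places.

Total gain g = 0.18 + 0.0116 + 0.22 + 0.0306 = 0.4422.
Amplification A = 1/(1 − 0.4422) = 1.793.
ΔT = 4.35 × 1.793 = 7.80 °C.

7.80 °C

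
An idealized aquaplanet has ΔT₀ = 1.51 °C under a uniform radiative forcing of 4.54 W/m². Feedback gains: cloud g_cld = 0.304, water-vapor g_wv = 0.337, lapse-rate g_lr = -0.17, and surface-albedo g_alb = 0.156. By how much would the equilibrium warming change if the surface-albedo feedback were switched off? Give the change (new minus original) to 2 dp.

-1.19 °C

Original: g = 0.627, ΔT = 1.51/(1−0.627) = 4.0483 °C.
Without surface-albedo: g' = 0.471, ΔT' = 1.51/(1−0.471) = 2.8544 °C.
Change = 2.8544 − 4.0483 = -1.19 °C.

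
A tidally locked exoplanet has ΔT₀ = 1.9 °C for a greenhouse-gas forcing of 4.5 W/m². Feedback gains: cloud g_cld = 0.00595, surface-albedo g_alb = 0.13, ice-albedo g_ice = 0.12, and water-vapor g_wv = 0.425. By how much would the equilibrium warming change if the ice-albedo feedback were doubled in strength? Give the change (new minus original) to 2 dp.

Original: g = 0.68095, ΔT = 1.9/(1−0.68095) = 5.9552 °C.
With doubled ice-albedo: g' = 0.80095, ΔT' = 1.9/(1−0.80095) = 9.5453 °C.
Change = 9.5453 − 5.9552 = 3.59 °C.

3.59 °C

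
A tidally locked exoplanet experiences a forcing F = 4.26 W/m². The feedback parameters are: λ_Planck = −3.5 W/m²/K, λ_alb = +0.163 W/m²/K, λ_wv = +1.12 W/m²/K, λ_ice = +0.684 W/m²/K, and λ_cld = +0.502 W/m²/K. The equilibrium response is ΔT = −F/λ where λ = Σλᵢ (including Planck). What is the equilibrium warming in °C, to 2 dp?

Net feedback parameter λ = (−3.5) + (+0.163) + (+1.12) + (+0.684) + (+0.502) = -1.031 W/m²/K.
ΔT = −F/λ = −4.26/(-1.031) = 4.13 °C.

4.13 °C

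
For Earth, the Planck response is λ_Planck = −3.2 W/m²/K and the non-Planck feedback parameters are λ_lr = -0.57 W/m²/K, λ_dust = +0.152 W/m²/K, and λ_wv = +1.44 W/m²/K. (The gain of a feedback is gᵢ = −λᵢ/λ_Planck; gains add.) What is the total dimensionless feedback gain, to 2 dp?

0.32

Convert to gains: g_lr = -0.57/3.2 = -0.1781; g_dust = 0.152/3.2 = 0.0475; g_wv = 1.44/3.2 = 0.45.
Total gain g = 0.3194.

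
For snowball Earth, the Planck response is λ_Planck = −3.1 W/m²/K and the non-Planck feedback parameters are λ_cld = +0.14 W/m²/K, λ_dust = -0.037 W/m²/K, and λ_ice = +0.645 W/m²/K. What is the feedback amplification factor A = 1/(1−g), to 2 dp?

1.32

Convert to gains: g_cld = 0.14/3.1 = 0.04516; g_dust = -0.037/3.1 = -0.01194; g_ice = 0.645/3.1 = 0.2081.
Total gain g = 0.24132.
A = 1/(1 − 0.24132) = 1.32.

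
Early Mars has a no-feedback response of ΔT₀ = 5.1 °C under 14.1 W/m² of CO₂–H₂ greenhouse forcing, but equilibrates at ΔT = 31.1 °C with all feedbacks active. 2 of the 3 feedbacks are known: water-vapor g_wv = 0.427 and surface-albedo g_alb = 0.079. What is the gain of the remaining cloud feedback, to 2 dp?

0.33

Amplification A = ΔT/ΔT₀ = 31.1/5.1 = 6.098.
Total gain g = 1 − 1/A = 1 − 1/6.098 = 0.836.
Known gains sum to 0.427 + 0.079 = 0.506.
g_cld = 0.836 − 0.506 = 0.33.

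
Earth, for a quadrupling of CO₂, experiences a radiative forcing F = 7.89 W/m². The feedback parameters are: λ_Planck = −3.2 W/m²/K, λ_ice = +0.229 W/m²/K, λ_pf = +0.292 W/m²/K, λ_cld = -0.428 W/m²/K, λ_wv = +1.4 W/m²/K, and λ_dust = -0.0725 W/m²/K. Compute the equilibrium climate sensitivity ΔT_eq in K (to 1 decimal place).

Net feedback parameter λ = (−3.2) + (+0.229) + (+0.292) + (-0.428) + (+1.4) + (-0.0725) = -1.7795 W/m²/K.
ΔT = −F/λ = −7.89/(-1.7795) = 4.4 K.

4.4 K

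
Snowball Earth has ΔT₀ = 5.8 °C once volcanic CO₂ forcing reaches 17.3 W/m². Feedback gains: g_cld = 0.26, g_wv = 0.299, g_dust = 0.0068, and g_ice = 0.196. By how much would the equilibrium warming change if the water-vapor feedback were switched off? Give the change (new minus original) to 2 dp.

Original: g = 0.7618, ΔT = 5.8/(1−0.7618) = 24.3493 °C.
Without water-vapor: g' = 0.4628, ΔT' = 5.8/(1−0.4628) = 10.7967 °C.
Change = 10.7967 − 24.3493 = -13.55 °C.

-13.55 °C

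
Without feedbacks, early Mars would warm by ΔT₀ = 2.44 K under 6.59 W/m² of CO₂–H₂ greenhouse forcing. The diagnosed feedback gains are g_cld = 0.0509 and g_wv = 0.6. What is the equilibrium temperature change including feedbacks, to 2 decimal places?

6.99 K

Total gain g = 0.0509 + 0.6 = 0.6509.
Amplification A = 1/(1 − 0.6509) = 2.865.
ΔT = 2.44 × 2.865 = 6.99 K.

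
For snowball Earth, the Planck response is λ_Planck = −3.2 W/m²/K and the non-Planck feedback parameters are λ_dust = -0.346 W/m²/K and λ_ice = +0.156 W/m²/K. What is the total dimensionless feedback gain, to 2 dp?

-0.06

Convert to gains: g_dust = -0.346/3.2 = -0.1081; g_ice = 0.156/3.2 = 0.04875.
Total gain g = -0.05935.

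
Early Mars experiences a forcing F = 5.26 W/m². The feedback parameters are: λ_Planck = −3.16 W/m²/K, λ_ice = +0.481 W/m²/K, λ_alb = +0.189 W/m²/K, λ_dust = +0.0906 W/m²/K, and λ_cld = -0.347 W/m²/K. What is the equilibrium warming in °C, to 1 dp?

Net feedback parameter λ = (−3.16) + (+0.481) + (+0.189) + (+0.0906) + (-0.347) = -2.7464 W/m²/K.
ΔT = −F/λ = −5.26/(-2.7464) = 1.9 °C.

1.9 °C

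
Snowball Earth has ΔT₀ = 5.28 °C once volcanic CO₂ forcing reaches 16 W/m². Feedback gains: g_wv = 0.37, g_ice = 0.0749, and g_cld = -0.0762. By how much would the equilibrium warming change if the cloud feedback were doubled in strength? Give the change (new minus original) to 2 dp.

Original: g = 0.3687, ΔT = 5.28/(1−0.3687) = 8.3637 °C.
With doubled cloud: g' = 0.2925, ΔT' = 5.28/(1−0.2925) = 7.4629 °C.
Change = 7.4629 − 8.3637 = -0.90 °C.

-0.90 °C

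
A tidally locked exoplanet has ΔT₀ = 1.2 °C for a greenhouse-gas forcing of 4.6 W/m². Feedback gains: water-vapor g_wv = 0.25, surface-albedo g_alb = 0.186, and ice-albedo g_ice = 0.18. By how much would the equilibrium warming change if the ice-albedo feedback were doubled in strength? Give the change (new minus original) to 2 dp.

2.76 °C

Original: g = 0.616, ΔT = 1.2/(1−0.616) = 3.1250 °C.
With doubled ice-albedo: g' = 0.796, ΔT' = 1.2/(1−0.796) = 5.8824 °C.
Change = 5.8824 − 3.1250 = 2.76 °C.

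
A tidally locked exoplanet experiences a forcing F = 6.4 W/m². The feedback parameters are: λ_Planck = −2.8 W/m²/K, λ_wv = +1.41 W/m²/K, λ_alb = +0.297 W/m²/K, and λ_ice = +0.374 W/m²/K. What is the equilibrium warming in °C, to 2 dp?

8.90 °C

Net feedback parameter λ = (−2.8) + (+1.41) + (+0.297) + (+0.374) = -0.719 W/m²/K.
ΔT = −F/λ = −6.4/(-0.719) = 8.90 °C.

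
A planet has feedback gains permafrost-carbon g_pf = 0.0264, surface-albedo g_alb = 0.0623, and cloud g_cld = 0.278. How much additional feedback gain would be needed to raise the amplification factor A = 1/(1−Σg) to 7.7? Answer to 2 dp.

0.50

Current total gain = 0.3667.
Target gain for A = 7.7: g* = 1 − 1/7.7 = 0.8701.
Additional gain needed = 0.8701 − 0.3667 = 0.50.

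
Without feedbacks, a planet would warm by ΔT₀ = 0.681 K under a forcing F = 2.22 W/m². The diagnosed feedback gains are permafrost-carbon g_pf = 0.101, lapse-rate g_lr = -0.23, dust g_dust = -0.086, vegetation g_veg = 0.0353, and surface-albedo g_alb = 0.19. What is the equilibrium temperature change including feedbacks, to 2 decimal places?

Total gain g = 0.101 − 0.23 − 0.086 + 0.0353 + 0.19 = 0.0103.
Amplification A = 1/(1 − 0.0103) = 1.01.
ΔT = 0.681 × 1.01 = 0.69 K.

0.69 K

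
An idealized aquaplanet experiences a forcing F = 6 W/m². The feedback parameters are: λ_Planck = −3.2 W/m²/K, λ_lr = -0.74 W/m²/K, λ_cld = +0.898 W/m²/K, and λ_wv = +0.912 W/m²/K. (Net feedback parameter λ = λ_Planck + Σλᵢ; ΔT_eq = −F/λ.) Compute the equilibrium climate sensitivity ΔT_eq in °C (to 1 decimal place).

2.8 °C

Net feedback parameter λ = (−3.2) + (-0.74) + (+0.898) + (+0.912) = -2.13 W/m²/K.
ΔT = −F/λ = −6/(-2.13) = 2.8 °C.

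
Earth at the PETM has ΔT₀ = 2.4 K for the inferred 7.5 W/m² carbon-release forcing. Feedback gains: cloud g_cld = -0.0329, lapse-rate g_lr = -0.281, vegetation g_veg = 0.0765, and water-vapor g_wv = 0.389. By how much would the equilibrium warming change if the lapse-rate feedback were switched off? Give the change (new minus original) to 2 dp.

Original: g = 0.1516, ΔT = 2.4/(1−0.1516) = 2.8289 K.
Without lapse-rate: g' = 0.4326, ΔT' = 2.4/(1−0.4326) = 4.2298 K.
Change = 4.2298 − 2.8289 = 1.40 K.

1.40 K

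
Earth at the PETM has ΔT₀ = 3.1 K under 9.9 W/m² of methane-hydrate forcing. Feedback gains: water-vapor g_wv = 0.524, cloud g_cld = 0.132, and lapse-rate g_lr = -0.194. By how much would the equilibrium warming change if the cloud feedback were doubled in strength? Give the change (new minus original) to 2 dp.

1.87 K

Original: g = 0.462, ΔT = 3.1/(1−0.462) = 5.7621 K.
With doubled cloud: g' = 0.594, ΔT' = 3.1/(1−0.594) = 7.6355 K.
Change = 7.6355 − 5.7621 = 1.87 K.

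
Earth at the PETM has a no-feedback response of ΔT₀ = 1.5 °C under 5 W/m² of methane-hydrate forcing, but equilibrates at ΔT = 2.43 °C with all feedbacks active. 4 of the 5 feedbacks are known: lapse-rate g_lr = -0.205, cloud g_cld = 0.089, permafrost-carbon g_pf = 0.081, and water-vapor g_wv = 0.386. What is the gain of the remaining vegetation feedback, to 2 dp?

0.03

Amplification A = ΔT/ΔT₀ = 2.43/1.5 = 1.62.
Total gain g = 1 − 1/A = 1 − 1/1.62 = 0.3827.
Known gains sum to -0.205 + 0.089 + 0.081 + 0.386 = 0.351.
g_veg = 0.3827 − 0.351 = 0.03.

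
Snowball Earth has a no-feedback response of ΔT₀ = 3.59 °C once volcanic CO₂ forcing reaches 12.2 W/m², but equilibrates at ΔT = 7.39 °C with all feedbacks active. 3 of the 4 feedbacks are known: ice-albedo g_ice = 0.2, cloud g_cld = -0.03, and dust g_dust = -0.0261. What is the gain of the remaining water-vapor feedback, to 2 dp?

Amplification A = ΔT/ΔT₀ = 7.39/3.59 = 2.058.
Total gain g = 1 − 1/A = 1 − 1/2.058 = 0.5141.
Known gains sum to 0.2 − 0.03 − 0.0261 = 0.1439.
g_wv = 0.5141 − 0.1439 = 0.37.

0.37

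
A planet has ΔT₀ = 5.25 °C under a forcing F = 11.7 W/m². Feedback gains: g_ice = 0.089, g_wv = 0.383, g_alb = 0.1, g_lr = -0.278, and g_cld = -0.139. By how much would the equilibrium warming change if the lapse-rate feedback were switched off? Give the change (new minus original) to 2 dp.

3.05 °C

Original: g = 0.155, ΔT = 5.25/(1−0.155) = 6.2130 °C.
Without lapse-rate: g' = 0.433, ΔT' = 5.25/(1−0.433) = 9.2593 °C.
Change = 9.2593 − 6.2130 = 3.05 °C.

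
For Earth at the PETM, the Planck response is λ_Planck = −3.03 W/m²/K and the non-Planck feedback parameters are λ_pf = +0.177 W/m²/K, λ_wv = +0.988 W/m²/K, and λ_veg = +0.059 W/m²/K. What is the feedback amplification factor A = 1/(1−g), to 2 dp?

Convert to gains: g_pf = 0.177/3.03 = 0.05842; g_wv = 0.988/3.03 = 0.3261; g_veg = 0.059/3.03 = 0.01947.
Total gain g = 0.40399.
A = 1/(1 − 0.40399) = 1.68.

1.68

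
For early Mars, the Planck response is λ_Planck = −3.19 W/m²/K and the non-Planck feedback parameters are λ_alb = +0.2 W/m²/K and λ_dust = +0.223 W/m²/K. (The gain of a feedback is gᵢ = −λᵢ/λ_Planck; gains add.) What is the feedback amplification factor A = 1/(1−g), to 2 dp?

Convert to gains: g_alb = 0.2/3.19 = 0.0627; g_dust = 0.223/3.19 = 0.06991.
Total gain g = 0.13261.
A = 1/(1 − 0.13261) = 1.15.

1.15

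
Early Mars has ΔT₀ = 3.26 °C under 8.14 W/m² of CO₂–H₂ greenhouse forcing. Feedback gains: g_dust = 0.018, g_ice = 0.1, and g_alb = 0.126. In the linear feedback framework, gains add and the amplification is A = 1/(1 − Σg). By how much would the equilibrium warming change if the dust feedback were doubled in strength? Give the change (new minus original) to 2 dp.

Original: g = 0.244, ΔT = 3.26/(1−0.244) = 4.3122 °C.
With doubled dust: g' = 0.262, ΔT' = 3.26/(1−0.262) = 4.4173 °C.
Change = 4.4173 − 4.3122 = 0.11 °C.

0.11 °C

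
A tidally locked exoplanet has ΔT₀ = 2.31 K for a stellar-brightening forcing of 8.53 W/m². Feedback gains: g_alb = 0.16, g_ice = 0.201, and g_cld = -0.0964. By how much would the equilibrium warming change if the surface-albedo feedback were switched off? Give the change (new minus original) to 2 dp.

Original: g = 0.2646, ΔT = 2.31/(1−0.2646) = 3.1411 K.
Without surface-albedo: g' = 0.1046, ΔT' = 2.31/(1−0.1046) = 2.5799 K.
Change = 2.5799 − 3.1411 = -0.56 K.

-0.56 K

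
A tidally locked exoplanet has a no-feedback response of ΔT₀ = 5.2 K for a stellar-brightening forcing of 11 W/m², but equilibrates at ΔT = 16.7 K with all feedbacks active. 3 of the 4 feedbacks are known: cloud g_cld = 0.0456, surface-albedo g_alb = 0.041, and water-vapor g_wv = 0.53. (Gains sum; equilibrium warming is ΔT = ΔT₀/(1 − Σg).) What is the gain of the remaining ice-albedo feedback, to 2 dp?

0.07

Amplification A = ΔT/ΔT₀ = 16.7/5.2 = 3.212.
Total gain g = 1 − 1/A = 1 − 1/3.212 = 0.6887.
Known gains sum to 0.0456 + 0.041 + 0.53 = 0.6166.
g_ice = 0.6887 − 0.6166 = 0.07.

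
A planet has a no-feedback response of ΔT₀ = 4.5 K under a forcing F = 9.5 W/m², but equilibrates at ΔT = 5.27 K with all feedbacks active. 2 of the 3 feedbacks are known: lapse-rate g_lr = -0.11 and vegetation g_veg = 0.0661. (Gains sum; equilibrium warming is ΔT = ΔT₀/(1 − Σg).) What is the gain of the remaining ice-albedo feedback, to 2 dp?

0.19

Amplification A = ΔT/ΔT₀ = 5.27/4.5 = 1.171.
Total gain g = 1 − 1/A = 1 − 1/1.171 = 0.146.
Known gains sum to -0.11 + 0.0661 = -0.0439.
g_ice = 0.146 + 0.0439 = 0.19.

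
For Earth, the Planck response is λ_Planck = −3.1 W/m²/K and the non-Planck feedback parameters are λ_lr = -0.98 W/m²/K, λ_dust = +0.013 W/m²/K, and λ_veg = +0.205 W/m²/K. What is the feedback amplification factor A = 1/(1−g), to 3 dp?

Convert to gains: g_lr = -0.98/3.1 = -0.3161; g_dust = 0.013/3.1 = 0.004194; g_veg = 0.205/3.1 = 0.06613.
Total gain g = -0.245776.
A = 1/(1 + 0.245776) = 0.803.

0.803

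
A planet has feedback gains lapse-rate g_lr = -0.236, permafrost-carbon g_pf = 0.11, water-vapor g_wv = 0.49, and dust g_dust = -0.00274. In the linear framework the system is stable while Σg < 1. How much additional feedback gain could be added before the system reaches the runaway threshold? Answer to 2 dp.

Current total gain = -0.236 + 0.11 + 0.49 − 0.00274 = 0.36126.
Margin to runaway = 1 − 0.36126 = 0.64.

0.64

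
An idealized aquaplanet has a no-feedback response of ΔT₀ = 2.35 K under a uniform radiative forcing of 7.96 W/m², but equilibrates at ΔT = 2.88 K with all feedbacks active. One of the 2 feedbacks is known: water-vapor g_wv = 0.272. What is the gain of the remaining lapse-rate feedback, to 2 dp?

Amplification A = ΔT/ΔT₀ = 2.88/2.35 = 1.226.
Total gain g = 1 − 1/A = 1 − 1/1.226 = 0.1843.
The known gain is 0.272.
g_lr = 0.1843 − 0.272 = -0.09.

-0.09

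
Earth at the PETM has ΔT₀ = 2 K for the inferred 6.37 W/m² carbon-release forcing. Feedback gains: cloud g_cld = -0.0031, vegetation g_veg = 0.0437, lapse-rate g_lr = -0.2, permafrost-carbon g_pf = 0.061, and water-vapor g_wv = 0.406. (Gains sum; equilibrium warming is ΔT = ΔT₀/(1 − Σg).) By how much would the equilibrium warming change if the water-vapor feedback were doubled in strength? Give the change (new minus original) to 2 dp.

4.09 K

Original: g = 0.3076, ΔT = 2/(1−0.3076) = 2.8885 K.
With doubled water-vapor: g' = 0.7136, ΔT' = 2/(1−0.7136) = 6.9832 K.
Change = 6.9832 − 2.8885 = 4.09 K.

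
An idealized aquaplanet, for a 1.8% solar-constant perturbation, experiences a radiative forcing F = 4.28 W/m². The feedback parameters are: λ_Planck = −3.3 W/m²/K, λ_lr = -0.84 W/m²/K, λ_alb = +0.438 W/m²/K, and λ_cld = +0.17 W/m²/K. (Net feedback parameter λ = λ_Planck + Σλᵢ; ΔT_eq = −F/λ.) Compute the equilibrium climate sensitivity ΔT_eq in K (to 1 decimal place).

Net feedback parameter λ = (−3.3) + (-0.84) + (+0.438) + (+0.17) = -3.532 W/m²/K.
ΔT = −F/λ = −4.28/(-3.532) = 1.2 K.

1.2 K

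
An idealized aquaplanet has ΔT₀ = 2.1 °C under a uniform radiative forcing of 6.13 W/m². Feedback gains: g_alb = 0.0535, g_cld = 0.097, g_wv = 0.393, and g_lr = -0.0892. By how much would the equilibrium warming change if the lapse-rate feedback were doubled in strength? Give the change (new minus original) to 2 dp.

-0.54 °C

Original: g = 0.4543, ΔT = 2.1/(1−0.4543) = 3.8483 °C.
With doubled lapse-rate: g' = 0.3651, ΔT' = 2.1/(1−0.3651) = 3.3076 °C.
Change = 3.3076 − 3.8483 = -0.54 °C.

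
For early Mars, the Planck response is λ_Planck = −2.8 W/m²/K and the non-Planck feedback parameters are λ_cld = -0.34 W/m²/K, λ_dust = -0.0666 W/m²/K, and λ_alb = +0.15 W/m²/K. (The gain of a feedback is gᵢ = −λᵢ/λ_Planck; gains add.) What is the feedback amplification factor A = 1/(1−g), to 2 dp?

Convert to gains: g_cld = -0.34/2.8 = -0.1214; g_dust = -0.0666/2.8 = -0.02379; g_alb = 0.15/2.8 = 0.05357.
Total gain g = -0.09162.
A = 1/(1 + 0.09162) = 0.92.

0.92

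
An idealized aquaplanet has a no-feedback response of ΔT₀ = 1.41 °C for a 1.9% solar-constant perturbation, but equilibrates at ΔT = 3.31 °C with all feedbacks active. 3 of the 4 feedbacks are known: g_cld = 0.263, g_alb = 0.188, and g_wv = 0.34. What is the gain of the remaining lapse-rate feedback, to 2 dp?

-0.22

Amplification A = ΔT/ΔT₀ = 3.31/1.41 = 2.348.
Total gain g = 1 − 1/A = 1 − 1/2.348 = 0.5741.
Known gains sum to 0.263 + 0.188 + 0.34 = 0.791.
g_lr = 0.5741 − 0.791 = -0.22.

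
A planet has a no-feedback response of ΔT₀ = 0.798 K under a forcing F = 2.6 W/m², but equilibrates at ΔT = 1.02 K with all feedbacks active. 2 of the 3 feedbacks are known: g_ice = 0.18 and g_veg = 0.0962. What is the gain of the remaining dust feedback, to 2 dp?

Amplification A = ΔT/ΔT₀ = 1.02/0.798 = 1.278.
Total gain g = 1 − 1/A = 1 − 1/1.278 = 0.2175.
Known gains sum to 0.18 + 0.0962 = 0.2762.
g_dust = 0.2175 − 0.2762 = -0.06.

-0.06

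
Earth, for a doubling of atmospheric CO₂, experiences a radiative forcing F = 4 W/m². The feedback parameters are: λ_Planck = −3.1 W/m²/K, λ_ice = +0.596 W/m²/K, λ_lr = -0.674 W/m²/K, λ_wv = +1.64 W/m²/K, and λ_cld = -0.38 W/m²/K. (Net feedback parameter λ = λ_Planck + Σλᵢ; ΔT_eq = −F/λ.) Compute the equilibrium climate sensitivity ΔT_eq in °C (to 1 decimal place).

Net feedback parameter λ = (−3.1) + (+0.596) + (-0.674) + (+1.64) + (-0.38) = -1.918 W/m²/K.
ΔT = −F/λ = −4/(-1.918) = 2.1 °C.

2.1 °C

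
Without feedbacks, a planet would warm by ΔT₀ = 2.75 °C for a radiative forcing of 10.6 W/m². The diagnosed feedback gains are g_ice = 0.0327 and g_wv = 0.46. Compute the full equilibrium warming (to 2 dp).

5.42 °C

Total gain g = 0.0327 + 0.46 = 0.4927.
Amplification A = 1/(1 − 0.4927) = 1.971.
ΔT = 2.75 × 1.971 = 5.42 °C.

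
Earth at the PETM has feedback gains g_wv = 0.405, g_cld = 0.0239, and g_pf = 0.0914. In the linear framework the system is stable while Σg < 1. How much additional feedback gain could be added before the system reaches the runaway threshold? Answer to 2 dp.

Current total gain = 0.405 + 0.0239 + 0.0914 = 0.5203.
Margin to runaway = 1 − 0.5203 = 0.48.

0.48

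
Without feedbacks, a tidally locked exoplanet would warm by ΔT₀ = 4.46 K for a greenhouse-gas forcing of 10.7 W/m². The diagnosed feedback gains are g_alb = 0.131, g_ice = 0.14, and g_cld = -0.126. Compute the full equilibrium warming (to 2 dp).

Total gain g = 0.131 + 0.14 − 0.126 = 0.145.
Amplification A = 1/(1 − 0.145) = 1.17.
ΔT = 4.46 × 1.17 = 5.22 K.

5.22 K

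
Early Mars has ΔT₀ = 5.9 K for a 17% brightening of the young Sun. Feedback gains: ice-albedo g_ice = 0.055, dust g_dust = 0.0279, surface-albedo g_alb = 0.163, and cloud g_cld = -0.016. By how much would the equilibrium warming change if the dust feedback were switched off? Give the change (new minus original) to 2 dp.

Original: g = 0.2299, ΔT = 5.9/(1−0.2299) = 7.6613 K.
Without dust: g' = 0.202, ΔT' = 5.9/(1−0.202) = 7.3935 K.
Change = 7.3935 − 7.6613 = -0.27 K.

-0.27 K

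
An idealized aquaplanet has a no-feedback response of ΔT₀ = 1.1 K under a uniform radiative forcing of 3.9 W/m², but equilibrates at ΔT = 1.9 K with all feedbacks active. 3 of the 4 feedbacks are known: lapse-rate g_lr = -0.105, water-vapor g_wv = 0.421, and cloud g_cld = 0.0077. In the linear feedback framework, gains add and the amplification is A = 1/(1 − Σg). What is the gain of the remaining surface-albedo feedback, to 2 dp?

Amplification A = ΔT/ΔT₀ = 1.9/1.1 = 1.727.
Total gain g = 1 − 1/A = 1 − 1/1.727 = 0.421.
Known gains sum to -0.105 + 0.421 + 0.0077 = 0.3237.
g_alb = 0.421 − 0.3237 = 0.10.

0.10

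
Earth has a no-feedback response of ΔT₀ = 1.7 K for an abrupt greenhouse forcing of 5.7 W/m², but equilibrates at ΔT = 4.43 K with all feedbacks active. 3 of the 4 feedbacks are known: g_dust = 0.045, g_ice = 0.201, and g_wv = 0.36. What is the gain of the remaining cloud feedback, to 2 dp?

0.01

Amplification A = ΔT/ΔT₀ = 4.43/1.7 = 2.606.
Total gain g = 1 − 1/A = 1 − 1/2.606 = 0.6163.
Known gains sum to 0.045 + 0.201 + 0.36 = 0.606.
g_cld = 0.6163 − 0.606 = 0.01.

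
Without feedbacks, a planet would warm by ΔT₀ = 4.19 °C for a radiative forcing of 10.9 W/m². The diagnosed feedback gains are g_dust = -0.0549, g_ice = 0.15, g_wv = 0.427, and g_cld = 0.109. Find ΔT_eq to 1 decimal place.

11.4 °C

Total gain g = -0.0549 + 0.15 + 0.427 + 0.109 = 0.6311.
Amplification A = 1/(1 − 0.6311) = 2.711.
ΔT = 4.19 × 2.711 = 11.4 °C.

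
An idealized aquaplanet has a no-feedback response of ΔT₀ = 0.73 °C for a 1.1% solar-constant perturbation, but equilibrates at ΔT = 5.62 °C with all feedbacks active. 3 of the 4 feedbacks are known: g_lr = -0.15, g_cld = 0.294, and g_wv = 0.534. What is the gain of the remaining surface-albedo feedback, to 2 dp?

0.19

Amplification A = ΔT/ΔT₀ = 5.62/0.73 = 7.699.
Total gain g = 1 − 1/A = 1 − 1/7.699 = 0.8701.
Known gains sum to -0.15 + 0.294 + 0.534 = 0.678.
g_alb = 0.8701 − 0.678 = 0.19.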